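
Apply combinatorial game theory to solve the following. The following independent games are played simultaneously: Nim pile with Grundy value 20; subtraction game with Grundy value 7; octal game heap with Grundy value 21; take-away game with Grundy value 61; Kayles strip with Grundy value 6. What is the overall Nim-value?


By the Sprague-Grundy theorem, the Grundy value of a sum of games is the XOR of individual Grundy values.
Nim pile: Grundy value = 20. Running XOR: 0 XOR 20 = 20
subtraction game: Grundy value = 7. Running XOR: 20 XOR 7 = 19
octal game heap: Grundy value = 21. Running XOR: 19 XOR 21 = 6
take-away game: Grundy value = 61. Running XOR: 6 XOR 61 = 59
Kayles strip: Grundy value = 6. Running XOR: 59 XOR 6 = 61
The combined Grundy value is 61.

61


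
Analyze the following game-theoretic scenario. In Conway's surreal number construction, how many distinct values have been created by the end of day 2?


Day 0: {|} = 0 is born. Count = 1.
Day n: the number of surreal numbers born by day n is 2^(n+1) - 1.
By day 0: 2^1 - 1 = 1
By day 1: 2^2 - 1 = 3
By day 2: 2^3 - 1 = 7
By day 2: 7 surreal numbers.

7


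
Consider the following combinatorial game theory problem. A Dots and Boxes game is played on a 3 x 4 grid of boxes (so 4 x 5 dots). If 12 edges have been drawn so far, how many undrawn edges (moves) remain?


Grid: 3 x 4 boxes, i.e. 4 rows and 5 columns of dots.
Horizontal edges: (rows + 1) * cols = 4 * 4 = 16
Vertical edges: rows * (cols + 1) = 3 * 5 = 15
Total edges: 16 + 15 = 31
Edges drawn: 12
Remaining: 31 - 12 = 19

19


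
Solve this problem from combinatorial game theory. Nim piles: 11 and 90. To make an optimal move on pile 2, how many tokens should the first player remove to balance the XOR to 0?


Piles: 11 and 90
Current XOR: 11 XOR 90 = 81 (non-zero, so this is an N-position).
To make the XOR zero, we need to find a move that balances the piles.
For pile 2 (size 90): target = 90 XOR 81 = 11
We reduce pile 2 from 90 to 11.
Tokens removed: 90 - 11 = 79
Verification: 11 XOR 11 = 0

79


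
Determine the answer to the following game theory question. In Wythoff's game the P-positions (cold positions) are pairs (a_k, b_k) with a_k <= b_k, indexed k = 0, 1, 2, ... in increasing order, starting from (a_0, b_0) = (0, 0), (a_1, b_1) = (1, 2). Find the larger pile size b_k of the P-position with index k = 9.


By Wythoff's theorem, a_k = floor(k * phi) and b_k = floor(k * phi^2) = a_k + k, where phi = (1 + sqrt(5))/2 is the golden ratio.
phi = (1 + sqrt(5))/2 = 1.618034
phi^2 = phi + 1 = 2.618034
k = 9
k * phi^2 = 9 * 2.618034 = 23.562306
b_9 = floor(k * phi^2) = 23 (check: a_9 + k = 14 + 9 = 23)

23


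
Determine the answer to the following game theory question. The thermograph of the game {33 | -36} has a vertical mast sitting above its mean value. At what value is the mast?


Game = {33 | -36}, a switch {a | b} with numbers a > b.
Its thermograph has left wall a - t and right wall b + t, which meet at t = (a - b)/2, where both equal (a + b)/2. So the mast (mean value) is at (a + b)/2.
Mean = (33 + (-36))/2 = -3/2 = -3/2

-3/2


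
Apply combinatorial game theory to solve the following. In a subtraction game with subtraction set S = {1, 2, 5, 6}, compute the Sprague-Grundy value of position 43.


The subtraction set is S = {1, 2, 5, 6}.
G(k) = mex{ G(k - s) : s in S, s <= k }. We compute iteratively: G(0) = 0.
G(1) = mex({0}) = 1
G(2) = mex({0, 1}) = 2
G(3) = mex({1, 2}) = 0
G(4) = mex({0, 2}) = 1
G(5) = mex({0, 1}) = 2
G(6) = mex({0, 1, 2}) = 3
G(7) = mex({1, 2, 3}) = 0
G(8) = mex({0, 2, 3}) = 1
G(9) = mex({0, 1}) = 2
G(10) = mex({1, 2}) = 0
G(11) = mex({0, 2, 3}) = 1
G(12) = mex({0, 1, 3}) = 2
Observe that G(7)..G(12) = 0, 1, 2, 0, 1, 2 repeats G(0)..G(5) = 0, 1, 2, 0, 1, 2.
For k >= max(S) = 6, G(k) is determined by the previous 6 values G(k-6)..G(k-1); a window of 6 consecutive values has recurred shifted by 7, so by induction G(k + 7) = G(k) for all k >= 0: the sequence is periodic from the start with period 7.
One period: G(0..6) = 0, 1, 2, 0, 1, 2, 3.
43 mod 7 = 1, so G(43) = G(1) = 1.

1


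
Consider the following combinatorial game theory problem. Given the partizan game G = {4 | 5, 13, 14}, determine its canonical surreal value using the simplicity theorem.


Left options: {4}, max = 4
Right options: {5, 13, 14}, min = 5
All options are numbers and max(Left) < min(Right), so by the simplicity theorem the value is the simplest (earliest-born) number strictly between 4 and 5.
No integer lies strictly between 4 and 5, so the value is the dyadic rational m/2^k in the interval with the smallest k (then m odd); search k = 1, 2, ...:
Denominator 2: 9/2 lies strictly between 4 and 5 -- found.
The simplest number in the interval is 9/2.
Game value = 9/2

9/2


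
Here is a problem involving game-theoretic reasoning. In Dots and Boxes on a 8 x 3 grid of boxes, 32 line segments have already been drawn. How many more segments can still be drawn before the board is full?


Grid: 8 x 3 boxes, i.e. 9 rows and 4 columns of dots.
Horizontal edges: (rows + 1) * cols = 9 * 3 = 27
Vertical edges: rows * (cols + 1) = 8 * 4 = 32
Total edges: 27 + 32 = 59
Edges drawn: 32
Remaining: 59 - 32 = 27

27


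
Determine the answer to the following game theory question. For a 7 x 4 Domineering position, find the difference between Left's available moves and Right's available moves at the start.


Board is 7 x 4 (rows x cols).
Left (vertical) placements: (rows-1) * cols = 6 * 4 = 24
Right (horizontal) placements: rows * (cols-1) = 7 * 3 = 21
Advantage = Left - Right = 24 - 21 = 3

3


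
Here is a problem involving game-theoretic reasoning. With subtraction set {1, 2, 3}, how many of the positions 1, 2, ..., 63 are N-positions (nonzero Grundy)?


Subtraction set S = {1, 2, 3}, so G(n) = n mod 4.
G(n) = 0 when n is a multiple of 4.
Multiples of 4 in [1, 63]: 15
N-positions (nonzero Grundy) = 63 - 15 = 48

48


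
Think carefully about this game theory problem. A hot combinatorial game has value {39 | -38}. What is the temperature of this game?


The game is {39 | -38}, a switch {a | b} with numbers a > b.
Cooling {a | b} by t gives {a - t | b + t}, which stops being hot when a - t = b + t, i.e. at t = (a - b)/2. So the temperature of a switch is (a - b)/2.
Temperature = (Left option - Right option) / 2
= (39 - (-38)) / 2
= 77 / 2
= 77/2

77/2


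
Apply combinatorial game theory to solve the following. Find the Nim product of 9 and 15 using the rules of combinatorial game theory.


Nim multiplication is bilinear over XOR: (u XOR v) * w = (u*w) XOR (v*w).
So we split each operand into its bit components and XOR the pairwise Nim products.
9 = 1 + 8 (as XOR of powers of 2).
15 = 1 + 2 + 4 + 8 (as XOR of powers of 2).
Using the standard Nim-product table on single bits:
  2*2 = 3,   2*4 = 8,   2*8 = 12,
  4*4 = 6,   4*8 = 11,  8*8 = 13,
and  1*x = x (identity), k*l = l*k (commutative).
Pairwise Nim products:
  1 * 1 = 1
  1 * 2 = 2
  1 * 4 = 4
  1 * 8 = 8
  8 * 1 = 8
  8 * 2 = 12
  8 * 4 = 11
  8 * 8 = 13
XOR them: 1 XOR 2 XOR 4 XOR 8 XOR 8 XOR 12 XOR 11 XOR 13 = 13.
Result: 9 * 15 = 13 (in Nim).

13


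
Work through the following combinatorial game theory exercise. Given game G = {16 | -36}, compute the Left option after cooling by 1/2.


Original game: {16 | -36} (a switch {a | b} with a > b).
Cooling by t (for t below the temperature (a - b)/2 = 26) taxes each move by t: {a | b} cooled by t is {a - t | b + t}.
Cooling amount: t = 1/2
Cooled Left option: 16 - 1/2 = 31/2
Cooled Right option: -36 + 1/2 = -71/2
Cooled game: {31/2 | -71/2}
Left option = 31/2

31/2


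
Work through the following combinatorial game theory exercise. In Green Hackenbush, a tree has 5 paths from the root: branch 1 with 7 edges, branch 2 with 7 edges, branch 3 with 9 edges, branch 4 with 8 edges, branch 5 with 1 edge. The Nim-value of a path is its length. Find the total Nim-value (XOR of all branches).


The tree has 5 branches from the ground vertex.
In Green Hackenbush, the Nim-value of a simple path of length k is k.
Branch 1: length 7, Nim-value = 7
Branch 2: length 7, Nim-value = 7
Branch 3: length 9, Nim-value = 9
Branch 4: length 8, Nim-value = 8
Branch 5: length 1, Nim-value = 1
Total Nim-value = XOR of all branch values:
0 XOR 7 = 7
7 XOR 7 = 0
0 XOR 9 = 9
9 XOR 8 = 1
1 XOR 1 = 0
Nim-value of the tree = 0

0


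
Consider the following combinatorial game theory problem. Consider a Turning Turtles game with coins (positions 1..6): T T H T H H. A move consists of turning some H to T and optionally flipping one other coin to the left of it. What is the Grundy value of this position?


Coins: T T H T H H
Key fact: a single head at position k behaves exactly like a Nim heap of size k (turning it to T and optionally flipping a coin at j < k corresponds to moving the heap from k to j, or to 0), and heads combine as a disjunctive sum (two heads at the same place would cancel, matching j XOR j = 0). So the Nim-value is the XOR of the 1-indexed positions of the heads.
Face-up positions (1-indexed): [3, 5, 6]
XOR 0 with 3: 0 XOR 3 = 3
XOR 3 with 5: 3 XOR 5 = 6
XOR 6 with 6: 6 XOR 6 = 0
Nim-value = 0

0


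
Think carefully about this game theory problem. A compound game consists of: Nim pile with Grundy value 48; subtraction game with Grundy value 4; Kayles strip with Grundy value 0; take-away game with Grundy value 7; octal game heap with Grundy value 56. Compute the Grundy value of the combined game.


By the Sprague-Grundy theorem, the Grundy value of a sum of games is the XOR of individual Grundy values.
Nim pile: Grundy value = 48. Running XOR: 0 XOR 48 = 48
subtraction game: Grundy value = 4. Running XOR: 48 XOR 4 = 52
Kayles strip: Grundy value = 0. Running XOR: 52 XOR 0 = 52
take-away game: Grundy value = 7. Running XOR: 52 XOR 7 = 51
octal game heap: Grundy value = 56. Running XOR: 51 XOR 56 = 11
The combined Grundy value is 11.

11


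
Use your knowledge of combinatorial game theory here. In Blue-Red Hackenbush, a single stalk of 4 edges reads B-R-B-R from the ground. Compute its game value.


Edges (from ground): B-R-B-R
By Berlekamp's sign-expansion rule, a Blue-Red Hackenbush stalk has the value of the surreal number whose sign sequence is the edge sequence with B -> + and R -> -.
Sign sequence: +-+-
Trace the sign expansion in the surreal number tree, starting from 0:
Edge 1: B (sign +) -> bounds (0, +inf), value = 1
Edge 2: R (sign -) -> bounds (0, 1), value = 1/2
Edge 3: B (sign +) -> bounds (1/2, 1), value = 3/4
Edge 4: R (sign -) -> bounds (1/2, 3/4), value = 5/8
Game value = 5/8

5/8


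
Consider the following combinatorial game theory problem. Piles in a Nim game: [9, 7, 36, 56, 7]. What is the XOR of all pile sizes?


We need the XOR (exclusive or) of all pile sizes.
After XOR-ing pile 1 (size 9): 0 XOR 9 = 9
After XOR-ing pile 2 (size 7): 9 XOR 7 = 14
After XOR-ing pile 3 (size 36): 14 XOR 36 = 42
After XOR-ing pile 4 (size 56): 42 XOR 56 = 18
After XOR-ing pile 5 (size 7): 18 XOR 7 = 21
The Nim-value of this position is 21.

21


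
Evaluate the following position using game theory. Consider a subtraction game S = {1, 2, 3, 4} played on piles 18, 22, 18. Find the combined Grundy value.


Subtraction set: {1, 2, 3, 4}
For this subtraction set, G(n) = n mod 5 (period = max + 1 = 5).
Pile 1 (size 18): G(18) = 18 mod 5 = 3
Pile 2 (size 22): G(22) = 22 mod 5 = 2
Pile 3 (size 18): G(18) = 18 mod 5 = 3
Total Grundy value = XOR of all: 3 XOR 2 XOR 3 = 2

2


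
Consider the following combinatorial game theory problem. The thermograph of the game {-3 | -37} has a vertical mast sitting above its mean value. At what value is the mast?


Game = {-3 | -37}, a switch {a | b} with numbers a > b.
Its thermograph has left wall a - t and right wall b + t, which meet at t = (a - b)/2, where both equal (a + b)/2. So the mast (mean value) is at (a + b)/2.
Mean = (-3 + (-37))/2 = -40/2 = -20

-20


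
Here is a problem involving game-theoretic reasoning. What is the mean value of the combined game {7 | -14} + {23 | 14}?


G1 = {7 | -14}, G2 = {23 | 14}
Each is a switch {a | b} with numbers a > b; its mean value is (a + b)/2, and mean value is additive over game sums: m(G1 + G2) = m(G1) + m(G2).
Mean of G1 = (7 + (-14))/2 = -7/2 = -7/2
Mean of G2 = (23 + (14))/2 = 37/2 = 37/2
Mean of G1 + G2 = -7/2 + 37/2 = 15

15


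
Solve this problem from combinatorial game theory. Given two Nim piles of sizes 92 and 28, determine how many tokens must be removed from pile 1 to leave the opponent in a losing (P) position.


Piles: 92 and 28
Current XOR: 92 XOR 28 = 64 (non-zero, so this is an N-position).
To make the XOR zero, we need to find a move that balances the piles.
For pile 1 (size 92): target = 92 XOR 64 = 28
We reduce pile 1 from 92 to 28.
Tokens removed: 92 - 28 = 64
Verification: 28 XOR 28 = 0

64


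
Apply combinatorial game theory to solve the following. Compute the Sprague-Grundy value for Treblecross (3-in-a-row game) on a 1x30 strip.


Treblecross: place X on empty cells; 3-in-a-row wins.
Playing within two cells of an existing X lets the opponent win at once, so sensible play treats the cells i-2..i+2 around each X as dead. The player left with no safe cell loses, so this is a normal-play take-away game on strips of safe cells.
Placing X at cell i (0-indexed) of a strip of k safe cells leaves independent strips of sizes max(0, i-2) and max(0, k-i-3). Hence G(k) = mex{ G(max(0,i-2)) XOR G(max(0,k-i-3)) : 0 <= i < k }, with G(0) = 0.
G(1): splits (0,0):0^0=0 -> mex({0}) = 1
G(2): splits (0,0):0^0=0 -> mex({0}) = 1
G(3): splits (0,0):0^0=0 -> mex({0}) = 1
G(4): splits (0,1):0^1=1 (0,0):0^0=0 -> mex({0, 1}) = 2
G(5): splits (0,2):0^1=1 (0,1):0^1=1 (0,0):0^0=0 -> mex({0, 1}) = 2
G(6) = mex({1}) = 0
G(7) = mex({0, 1, 2}) = 3
G(8) = mex({0, 1, 2}) = 3
G(9) = mex({0, 2}) = 1
G(10) = mex({0, 2, 3}) = 1
G(11) = mex({0, 3}) = 1
G(12) = mex({1, 3}) = 0
G(13) = mex({0, 1, 2, 3}) = 4
G(14) = mex({0, 1, 2}) = 3
G(15) = mex({0, 1, 2}) = 3
G(16) = mex({0, 1, 2, 4}) = 3
G(17) = mex({0, 1, 3, 4}) = 2
G(18) = mex({0, 1, 3, 4}) = 2
G(19) = mex({0, 1, 3, 5}) = 2
G(20) = mex({0, 1, 2, 3, 5}) = 4
G(21) = mex({0, 1, 2, 3, 5}) = 4
G(22) = mex({1, 2, 6}) = 0
G(23) = mex({0, 1, 2, 3, 4, 6}) = 5
G(24) = mex({0, 1, 2, 3, 4}) = 5
G(25) = mex({0, 1, 3, 4, 7}) = 2
G(26) = mex({0, 1, 3, 4, 5, 7}) = 2
G(27) = mex({0, 1, 3, 5}) = 2
G(28) = mex({0, 1, 2, 5}) = 3
G(29) = mex({0, 1, 2, 4, 5, 6}) = 3
G(30) = mex({1, 2, 4, 6}) = 0
Therefore G(30) = 0.

0


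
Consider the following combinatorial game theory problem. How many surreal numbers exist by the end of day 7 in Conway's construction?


Day 0: {|} = 0 is born. Count = 1.
Day n: the number of surreal numbers born by day n is 2^(n+1) - 1.
By day 0: 2^1 - 1 = 1
By day 1: 2^2 - 1 = 3
By day 2: 2^3 - 1 = 7
By day 3: 2^4 - 1 = 15
By day 4: 2^5 - 1 = 31
By day 5: 2^6 - 1 = 63
By day 6: 2^7 - 1 = 127
By day 7: 2^8 - 1 = 255
By day 7: 255 surreal numbers.

255


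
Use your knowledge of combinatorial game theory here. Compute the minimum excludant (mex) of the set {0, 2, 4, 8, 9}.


Set = {0, 2, 4, 8, 9}
0 is in the set.
1 is NOT in the set. This is the mex.
mex = 1

1


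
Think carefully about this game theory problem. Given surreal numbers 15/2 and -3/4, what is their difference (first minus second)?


x = 15/2, y = -3/4
Converting to common denominator: 4
x = 30/4, y = -3/4
x - y = 15/2 - -3/4 = 33/4

33/4


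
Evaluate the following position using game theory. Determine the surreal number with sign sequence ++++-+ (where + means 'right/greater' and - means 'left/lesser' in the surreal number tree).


Sign expansion: ++++-+
Rule: track bounds (lo, hi), initially (-inf, +inf). On '+', the current value becomes lo and we move to the simplest number in (value, hi): value + 1 if hi = +inf, otherwise the midpoint (value + hi)/2. On '-', the current value becomes hi and we move to value - 1 if lo = -inf, otherwise the midpoint (lo + value)/2.
Start at 0.
Step 1: sign = +, move right. Bounds: (0, +inf). Value = 1
Step 2: sign = +, move right. Bounds: (1, +inf). Value = 2
Step 3: sign = +, move right. Bounds: (2, +inf). Value = 3
Step 4: sign = +, move right. Bounds: (3, +inf). Value = 4
Step 5: sign = -, move left. Bounds: (3, 4). Value = 7/2
Step 6: sign = +, move right. Bounds: (7/2, 4). Value = 15/4
The surreal number with sign expansion ++++-+ is 15/4.

15/4


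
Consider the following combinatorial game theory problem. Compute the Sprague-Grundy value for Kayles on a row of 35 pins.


Kayles: a move removes 1 or 2 adjacent pins from a contiguous row.
Removing pins from a row of k leaves two independent rows (a, b) with a + b = k - 1 (one pin) or a + b = k - 2 (two pins); an end removal gives a = 0.
By Sprague-Grundy, G(k) = mex{ G(a) XOR G(b) } over all these splits. G(0) = 0.
G(1): splits (0,0):0^0=0 -> mex({0}) = 1
G(2): splits (0,1):0^1=1 (0,0):0^0=0 -> mex({0, 1}) = 2
G(3): splits (0,2):0^2=2 (1,1):1^1=0 (0,1):0^1=1 -> mex({0, 1, 2}) = 3
G(4): splits (0,3):0^3=3 (1,2):1^2=3 (0,2):0^2=2 (1,1):1^1=0 -> mex({0, 2, 3}) = 1
G(5): splits (0,4):0^1=1 (1,3):1^3=2 (2,2):2^2=0 (0,3):0^3=3 (1,2):1^2=3 -> mex({0, 1, 2, 3}) = 4
G(6) = mex({0, 1, 2, 4}) = 3
G(7) = mex({0, 1, 3, 4, 5}) = 2
G(8) = mex({0, 2, 3, 5, 6}) = 1
G(9) = mex({0, 1, 2, 3, 6, 7}) = 4
G(10) = mex({0, 1, 3, 4, 5, 7}) = 2
G(11) = mex({0, 1, 2, 3, 4, 5}) = 6
G(12) = mex({0, 1, 2, 3, 5, 6, 7}) = 4
G(13) = mex({0, 2, 3, 4, 6, 7}) = 1
G(14) = mex({0, 1, 4, 5, 6, 7}) = 2
G(15) = mex({0, 1, 2, 3, 4, 5, 6}) = 7
G(16) = mex({0, 2, 3, 5, 6, 7}) = 1
G(17) = mex({0, 1, 2, 3, 5, 6, 7}) = 4
G(18) = mex({0, 1, 2, 4, 5, 6}) = 3
G(19) = mex({0, 1, 3, 4, 5, 7}) = 2
G(20) = mex({0, 2, 3, 4, 5, 6, 7}) = 1
G(21) = mex({0, 1, 2, 3, 5, 6, 7}) = 4
G(22) = mex({0, 1, 2, 3, 4, 5, 7}) = 6
G(23) = mex({0, 1, 2, 3, 4, 5, 6}) = 7
G(24) = mex({0, 1, 2, 3, 5, 6, 7}) = 4
G(25) = mex({0, 2, 3, 4, 6, 7}) = 1
G(26) = mex({0, 1, 3, 4, 5, 6, 7}) = 2
G(27) = mex({0, 1, 2, 3, 4, 5, 6, 7}) = 8
G(28) = mex({0, 1, 2, 3, 4, 6, 7, 8}) = 5
G(29) = mex({0, 1, 2, 3, 5, 6, 7, 8, 9}) = 4
G(30) = mex({0, 1, 2, 3, 4, 5, 6, 9, 10}) = 7
G(31) = mex({0, 1, 3, 4, 5, 7, 10, 11}) = 2
G(32) = mex({0, 2, 3, 4, 5, 6, 7, 9, 11}) = 1
G(33) = mex({0, 1, 2, 3, 4, 5, 6, 7, 9, 12}) = 8
G(34) = mex({0, 1, 2, 3, 4, 5, 7, 8, 11, 12}) = 6
G(35) = mex({0, 1, 2, 3, 4, 5, 6, 8, 9, 10, 11}) = 7
Therefore G(35) = 7.

7


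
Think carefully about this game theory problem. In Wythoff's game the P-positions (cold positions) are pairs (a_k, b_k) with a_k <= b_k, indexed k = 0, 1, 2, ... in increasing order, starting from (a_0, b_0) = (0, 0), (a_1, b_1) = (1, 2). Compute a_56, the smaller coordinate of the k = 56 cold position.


By Wythoff's theorem, a_k = floor(k * phi) and b_k = floor(k * phi^2) = a_k + k, where phi = (1 + sqrt(5))/2 is the golden ratio.
phi = (1 + sqrt(5))/2 = 1.618034
k = 56
k * phi = 56 * 1.618034 = 90.609903
a_56 = floor(k * phi) = 90

90


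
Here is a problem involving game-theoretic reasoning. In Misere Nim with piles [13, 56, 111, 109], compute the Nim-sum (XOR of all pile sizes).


We need the XOR (exclusive or) of all pile sizes.
After XOR-ing pile 1 (size 13): 0 XOR 13 = 13
After XOR-ing pile 2 (size 56): 13 XOR 56 = 53
After XOR-ing pile 3 (size 111): 53 XOR 111 = 90
After XOR-ing pile 4 (size 109): 90 XOR 109 = 55
The Nim-value of this position is 55.

55


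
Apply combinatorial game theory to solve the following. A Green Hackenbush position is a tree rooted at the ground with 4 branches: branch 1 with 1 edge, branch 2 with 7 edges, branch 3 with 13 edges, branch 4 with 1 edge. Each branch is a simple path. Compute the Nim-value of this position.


The tree has 4 branches from the ground vertex.
In Green Hackenbush, the Nim-value of a simple path of length k is k.
Branch 1: length 1, Nim-value = 1
Branch 2: length 7, Nim-value = 7
Branch 3: length 13, Nim-value = 13
Branch 4: length 1, Nim-value = 1
Total Nim-value = XOR of all branch values:
0 XOR 1 = 1
1 XOR 7 = 6
6 XOR 13 = 11
11 XOR 1 = 10
Nim-value of the tree = 10

10


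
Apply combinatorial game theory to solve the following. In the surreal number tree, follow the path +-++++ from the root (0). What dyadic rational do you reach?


Sign expansion: +-++++
Rule: track bounds (lo, hi), initially (-inf, +inf). On '+', the current value becomes lo and we move to the simplest number in (value, hi): value + 1 if hi = +inf, otherwise the midpoint (value + hi)/2. On '-', the current value becomes hi and we move to value - 1 if lo = -inf, otherwise the midpoint (lo + value)/2.
Start at 0.
Step 1: sign = +, move right. Bounds: (0, +inf). Value = 1
Step 2: sign = -, move left. Bounds: (0, 1). Value = 1/2
Step 3: sign = +, move right. Bounds: (1/2, 1). Value = 3/4
Step 4: sign = +, move right. Bounds: (3/4, 1). Value = 7/8
Step 5: sign = +, move right. Bounds: (7/8, 1). Value = 15/16
Step 6: sign = +, move right. Bounds: (15/16, 1). Value = 31/32
The surreal number with sign expansion +-++++ is 31/32.

31/32


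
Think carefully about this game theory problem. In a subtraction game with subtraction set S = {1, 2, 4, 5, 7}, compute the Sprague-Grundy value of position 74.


The subtraction set is S = {1, 2, 4, 5, 7}.
G(k) = mex{ G(k - s) : s in S, s <= k }. We compute iteratively: G(0) = 0.
G(1) = mex({0}) = 1
G(2) = mex({0, 1}) = 2
G(3) = mex({1, 2}) = 0
G(4) = mex({0, 2}) = 1
G(5) = mex({0, 1}) = 2
G(6) = mex({1, 2}) = 0
G(7) = mex({0, 2}) = 1
G(8) = mex({0, 1}) = 2
G(9) = mex({1, 2}) = 0
Observe that G(3)..G(9) = 0, 1, 2, 0, 1, 2, 0 repeats G(0)..G(6) = 0, 1, 2, 0, 1, 2, 0.
For k >= max(S) = 7, G(k) is determined by the previous 7 values G(k-7)..G(k-1); a window of 7 consecutive values has recurred shifted by 3, so by induction G(k + 3) = G(k) for all k >= 0: the sequence is periodic from the start with period 3.
One period: G(0..2) = 0, 1, 2.
74 mod 3 = 2, so G(74) = G(2) = 2.

2


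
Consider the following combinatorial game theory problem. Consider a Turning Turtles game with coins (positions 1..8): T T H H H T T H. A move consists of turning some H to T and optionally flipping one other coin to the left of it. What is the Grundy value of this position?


Coins: T T H H H T T H
Key fact: a single head at position k behaves exactly like a Nim heap of size k (turning it to T and optionally flipping a coin at j < k corresponds to moving the heap from k to j, or to 0), and heads combine as a disjunctive sum (two heads at the same place would cancel, matching j XOR j = 0). So the Nim-value is the XOR of the 1-indexed positions of the heads.
Face-up positions (1-indexed): [3, 4, 5, 8]
XOR 0 with 3: 0 XOR 3 = 3
XOR 3 with 4: 3 XOR 4 = 7
XOR 7 with 5: 7 XOR 5 = 2
XOR 2 with 8: 2 XOR 8 = 10
Nim-value = 10

10


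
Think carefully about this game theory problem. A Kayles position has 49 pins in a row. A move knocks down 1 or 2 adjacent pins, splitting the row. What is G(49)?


Kayles: a move removes 1 or 2 adjacent pins from a contiguous row.
Removing pins from a row of k leaves two independent rows (a, b) with a + b = k - 1 (one pin) or a + b = k - 2 (two pins); an end removal gives a = 0.
By Sprague-Grundy, G(k) = mex{ G(a) XOR G(b) } over all these splits. G(0) = 0.
G(1): splits (0,0):0^0=0 -> mex({0}) = 1
G(2): splits (0,1):0^1=1 (0,0):0^0=0 -> mex({0, 1}) = 2
G(3): splits (0,2):0^2=2 (1,1):1^1=0 (0,1):0^1=1 -> mex({0, 1, 2}) = 3
G(4): splits (0,3):0^3=3 (1,2):1^2=3 (0,2):0^2=2 (1,1):1^1=0 -> mex({0, 2, 3}) = 1
G(5): splits (0,4):0^1=1 (1,3):1^3=2 (2,2):2^2=0 (0,3):0^3=3 (1,2):1^2=3 -> mex({0, 1, 2, 3}) = 4
G(6) = mex({0, 1, 2, 4}) = 3
G(7) = mex({0, 1, 3, 4, 5}) = 2
G(8) = mex({0, 2, 3, 5, 6}) = 1
G(9) = mex({0, 1, 2, 3, 6, 7}) = 4
G(10) = mex({0, 1, 3, 4, 5, 7}) = 2
G(11) = mex({0, 1, 2, 3, 4, 5}) = 6
G(12) = mex({0, 1, 2, 3, 5, 6, 7}) = 4
G(13) = mex({0, 2, 3, 4, 6, 7}) = 1
G(14) = mex({0, 1, 4, 5, 6, 7}) = 2
G(15) = mex({0, 1, 2, 3, 4, 5, 6}) = 7
G(16) = mex({0, 2, 3, 5, 6, 7}) = 1
G(17) = mex({0, 1, 2, 3, 5, 6, 7}) = 4
G(18) = mex({0, 1, 2, 4, 5, 6}) = 3
G(19) = mex({0, 1, 3, 4, 5, 7}) = 2
G(20) = mex({0, 2, 3, 4, 5, 6, 7}) = 1
G(21) = mex({0, 1, 2, 3, 5, 6, 7}) = 4
G(22) = mex({0, 1, 2, 3, 4, 5, 7}) = 6
G(23) = mex({0, 1, 2, 3, 4, 5, 6}) = 7
G(24) = mex({0, 1, 2, 3, 5, 6, 7}) = 4
G(25) = mex({0, 2, 3, 4, 6, 7}) = 1
G(26) = mex({0, 1, 3, 4, 5, 6, 7}) = 2
G(27) = mex({0, 1, 2, 3, 4, 5, 6, 7}) = 8
G(28) = mex({0, 1, 2, 3, 4, 6, 7, 8}) = 5
G(29) = mex({0, 1, 2, 3, 5, 6, 7, 8, 9}) = 4
G(30) = mex({0, 1, 2, 3, 4, 5, 6, 9, 10}) = 7
G(31) = mex({0, 1, 3, 4, 5, 7, 10, 11}) = 2
G(32) = mex({0, 2, 3, 4, 5, 6, 7, 9, 11}) = 1
G(33) = mex({0, 1, 2, 3, 4, 5, 6, 7, 9, 12}) = 8
G(34) = mex({0, 1, 2, 3, 4, 5, 7, 8, 11, 12}) = 6
G(35) = mex({0, 1, 2, 3, 4, 5, 6, 8, 9, 10, 11}) = 7
G(36) = mex({0, 1, 2, 3, 5, 6, 7, 9, 10}) = 4
G(37) = mex({0, 2, 3, 4, 6, 7, 9, 10, 11, 12}) = 1
G(38) = mex({0, 1, 3, 4, 5, 6, 7, 9, 10, 11, 12}) = 2
G(39) = mex({0, 1, 2, 4, 5, 6, 7, 9, 10, 12, 14}) = 3
G(40) = mex({0, 2, 3, 4, 6, 7, 11, 12, 14}) = 1
G(41) = mex({0, 1, 2, 3, 5, 6, 7, 9, 10, 11, 12}) = 4
G(42) = mex({0, 1, 2, 3, 4, 5, 6, 9, 10}) = 7
G(43) = mex({0, 1, 3, 4, 5, 7, 9, 10, 12, 15}) = 2
G(44) = mex({0, 2, 3, 4, 5, 6, 7, 9, 10, 12, 15}) = 1
G(45) = mex({0, 1, 2, 3, 4, 5, 6, 7, 9, 10, 12, 14}) = 8
G(46) = mex({0, 1, 3, 4, 5, 7, 8, 11, 12, 14}) = 2
G(47) = mex({0, 1, 2, 3, 4, 5, 6, 8, 9, 10, 11, 12}) = 7
G(48) = mex({0, 1, 2, 3, 5, 6, 7, 9, 10}) = 4
G(49) = mex({0, 2, 3, 4, 6, 7, 9, 10, 11, 12, 15}) = 1
Therefore G(49) = 1.

1


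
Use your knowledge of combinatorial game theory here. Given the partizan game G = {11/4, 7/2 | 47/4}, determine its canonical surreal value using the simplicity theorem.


Left options: {11/4, 7/2}, max = 7/2
Right options: {47/4}, min = 47/4
All options are numbers and max(Left) < min(Right), so by the simplicity theorem the value is the simplest (earliest-born) number strictly between 7/2 and 47/4.
Integers 4 through 11 all lie strictly between 7/2 and 47/4.
Among integers, the simplest (lowest birthday = smallest |n|; 0 is born on day 0, +-n on day n) is 4.
No non-integer in the interval can be simpler: if x is a non-integer in the interval, then floor(x) or ceil(x) also lies in the interval (the interval contains an integer), and both are proper prefixes of x's sign expansion, i.e. born earlier. So the game value is 4.
Game value = 4

4


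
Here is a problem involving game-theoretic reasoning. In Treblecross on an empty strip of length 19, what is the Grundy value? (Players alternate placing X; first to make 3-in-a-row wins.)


Treblecross: place X on empty cells; 3-in-a-row wins.
Playing within two cells of an existing X lets the opponent win at once, so sensible play treats the cells i-2..i+2 around each X as dead. The player left with no safe cell loses, so this is a normal-play take-away game on strips of safe cells.
Placing X at cell i (0-indexed) of a strip of k safe cells leaves independent strips of sizes max(0, i-2) and max(0, k-i-3). Hence G(k) = mex{ G(max(0,i-2)) XOR G(max(0,k-i-3)) : 0 <= i < k }, with G(0) = 0.
G(1): splits (0,0):0^0=0 -> mex({0}) = 1
G(2): splits (0,0):0^0=0 -> mex({0}) = 1
G(3): splits (0,0):0^0=0 -> mex({0}) = 1
G(4): splits (0,1):0^1=1 (0,0):0^0=0 -> mex({0, 1}) = 2
G(5): splits (0,2):0^1=1 (0,1):0^1=1 (0,0):0^0=0 -> mex({0, 1}) = 2
G(6) = mex({1}) = 0
G(7) = mex({0, 1, 2}) = 3
G(8) = mex({0, 1, 2}) = 3
G(9) = mex({0, 2}) = 1
G(10) = mex({0, 2, 3}) = 1
G(11) = mex({0, 3}) = 1
G(12) = mex({1, 3}) = 0
G(13) = mex({0, 1, 2, 3}) = 4
G(14) = mex({0, 1, 2}) = 3
G(15) = mex({0, 1, 2}) = 3
G(16) = mex({0, 1, 2, 4}) = 3
G(17) = mex({0, 1, 3, 4}) = 2
G(18) = mex({0, 1, 3, 4}) = 2
G(19) = mex({0, 1, 3, 5}) = 2
Therefore G(19) = 2.

2


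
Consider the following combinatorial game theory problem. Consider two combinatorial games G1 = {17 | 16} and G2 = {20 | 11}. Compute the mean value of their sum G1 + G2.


G1 = {17 | 16}, G2 = {20 | 11}
Each is a switch {a | b} with numbers a > b; its mean value is (a + b)/2, and mean value is additive over game sums: m(G1 + G2) = m(G1) + m(G2).
Mean of G1 = (17 + (16))/2 = 33/2 = 33/2
Mean of G2 = (20 + (11))/2 = 31/2 = 31/2
Mean of G1 + G2 = 33/2 + 31/2 = 32

32


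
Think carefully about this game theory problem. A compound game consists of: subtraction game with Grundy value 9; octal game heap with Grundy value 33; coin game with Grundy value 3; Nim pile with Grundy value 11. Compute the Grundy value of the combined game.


By the Sprague-Grundy theorem, the Grundy value of a sum of games is the XOR of individual Grundy values.
subtraction game: Grundy value = 9. Running XOR: 0 XOR 9 = 9
octal game heap: Grundy value = 33. Running XOR: 9 XOR 33 = 40
coin game: Grundy value = 3. Running XOR: 40 XOR 3 = 43
Nim pile: Grundy value = 11. Running XOR: 43 XOR 11 = 32
The combined Grundy value is 32.

32


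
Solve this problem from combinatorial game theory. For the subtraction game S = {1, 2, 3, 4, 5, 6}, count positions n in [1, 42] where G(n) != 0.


Subtraction set S = {1, 2, 3, 4, 5, 6}, so G(n) = n mod 7.
G(n) = 0 when n is a multiple of 7.
Multiples of 7 in [1, 42]: 6
N-positions (nonzero Grundy) = 42 - 6 = 36

36


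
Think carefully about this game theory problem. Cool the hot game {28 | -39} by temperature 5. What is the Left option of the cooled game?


Original game: {28 | -39} (a switch {a | b} with a > b).
Cooling by t (for t below the temperature (a - b)/2 = 67/2) taxes each move by t: {a | b} cooled by t is {a - t | b + t}.
Cooling amount: t = 5
Cooled Left option: 28 - 5 = 23
Cooled Right option: -39 + 5 = -34
Cooled game: {23 | -34}
Left option = 23

23


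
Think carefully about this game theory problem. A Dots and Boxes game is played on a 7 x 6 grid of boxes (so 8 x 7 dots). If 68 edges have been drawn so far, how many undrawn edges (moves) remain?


Grid: 7 x 6 boxes, i.e. 8 rows and 7 columns of dots.
Horizontal edges: (rows + 1) * cols = 8 * 6 = 48
Vertical edges: rows * (cols + 1) = 7 * 7 = 49
Total edges: 48 + 49 = 97
Edges drawn: 68
Remaining: 97 - 68 = 29

29


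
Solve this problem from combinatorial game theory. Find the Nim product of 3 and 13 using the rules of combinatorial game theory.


Nim multiplication is bilinear over XOR: (u XOR v) * w = (u*w) XOR (v*w).
So we split each operand into its bit components and XOR the pairwise Nim products.
3 = 1 + 2 (as XOR of powers of 2).
13 = 1 + 4 + 8 (as XOR of powers of 2).
Using the standard Nim-product table on single bits:
  2*2 = 3,   2*4 = 8,   2*8 = 12,
  4*4 = 6,   4*8 = 11,  8*8 = 13,
and  1*x = x (identity), k*l = l*k (commutative).
Pairwise Nim products:
  1 * 1 = 1
  1 * 4 = 4
  1 * 8 = 8
  2 * 1 = 2
  2 * 4 = 8
  2 * 8 = 12
XOR them: 1 XOR 4 XOR 8 XOR 2 XOR 8 XOR 12 = 11.
Result: 3 * 13 = 11 (in Nim).

11


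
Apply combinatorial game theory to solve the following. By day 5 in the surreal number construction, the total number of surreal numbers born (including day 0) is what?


Day 0: {|} = 0 is born. Count = 1.
Day n: the number of surreal numbers born by day n is 2^(n+1) - 1.
By day 0: 2^1 - 1 = 1
By day 1: 2^2 - 1 = 3
By day 2: 2^3 - 1 = 7
By day 3: 2^4 - 1 = 15
By day 4: 2^5 - 1 = 31
By day 5: 2^6 - 1 = 63
By day 5: 63 surreal numbers.

63


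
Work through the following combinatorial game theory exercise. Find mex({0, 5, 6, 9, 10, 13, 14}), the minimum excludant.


Set = {0, 5, 6, 9, 10, 13, 14}
0 is in the set.
1 is NOT in the set. This is the mex.
mex = 1

1


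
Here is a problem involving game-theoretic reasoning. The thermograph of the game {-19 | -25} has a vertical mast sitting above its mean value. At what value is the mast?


Game = {-19 | -25}, a switch {a | b} with numbers a > b.
Its thermograph has left wall a - t and right wall b + t, which meet at t = (a - b)/2, where both equal (a + b)/2. So the mast (mean value) is at (a + b)/2.
Mean = (-19 + (-25))/2 = -44/2 = -22

-22


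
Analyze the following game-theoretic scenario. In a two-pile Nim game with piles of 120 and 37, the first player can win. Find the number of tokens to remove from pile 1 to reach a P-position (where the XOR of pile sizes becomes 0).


Piles: 120 and 37
Current XOR: 120 XOR 37 = 93 (non-zero, so this is an N-position).
To make the XOR zero, we need to find a move that balances the piles.
For pile 1 (size 120): target = 120 XOR 93 = 37
We reduce pile 1 from 120 to 37.
Tokens removed: 120 - 37 = 83
Verification: 37 XOR 37 = 0

83


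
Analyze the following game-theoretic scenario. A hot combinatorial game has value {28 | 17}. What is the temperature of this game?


The game is {28 | 17}, a switch {a | b} with numbers a > b.
Cooling {a | b} by t gives {a - t | b + t}, which stops being hot when a - t = b + t, i.e. at t = (a - b)/2. So the temperature of a switch is (a - b)/2.
Temperature = (Left option - Right option) / 2
= (28 - (17)) / 2
= 11 / 2
= 11/2

11/2


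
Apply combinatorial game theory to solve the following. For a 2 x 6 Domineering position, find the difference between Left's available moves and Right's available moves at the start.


Board is 2 x 6 (rows x cols).
Left (vertical) placements: (rows-1) * cols = 1 * 6 = 6
Right (horizontal) placements: rows * (cols-1) = 2 * 5 = 10
Advantage = Left - Right = 6 - 10 = -4

-4


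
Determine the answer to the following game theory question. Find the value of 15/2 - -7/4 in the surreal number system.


x = 15/2, y = -7/4
Converting to common denominator: 4
x = 30/4, y = -7/4
x - y = 15/2 - -7/4 = 37/4

37/4


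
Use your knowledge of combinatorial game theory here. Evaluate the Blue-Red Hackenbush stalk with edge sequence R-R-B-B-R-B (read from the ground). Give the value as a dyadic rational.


Edges (from ground): R-R-B-B-R-B
By Berlekamp's sign-expansion rule, a Blue-Red Hackenbush stalk has the value of the surreal number whose sign sequence is the edge sequence with B -> + and R -> -.
Sign sequence: --++-+
Trace the sign expansion in the surreal number tree, starting from 0:
Edge 1: R (sign -) -> bounds (-inf, 0), value = -1
Edge 2: R (sign -) -> bounds (-inf, -1), value = -2
Edge 3: B (sign +) -> bounds (-2, -1), value = -3/2
Edge 4: B (sign +) -> bounds (-3/2, -1), value = -5/4
Edge 5: R (sign -) -> bounds (-3/2, -5/4), value = -11/8
Edge 6: B (sign +) -> bounds (-11/8, -5/4), value = -21/16
Game value = -21/16

-21/16


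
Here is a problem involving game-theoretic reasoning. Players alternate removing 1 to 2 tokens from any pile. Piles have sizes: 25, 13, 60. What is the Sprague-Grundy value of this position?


Subtraction set: {1, 2}
For this subtraction set, G(n) = n mod 3 (period = max + 1 = 3).
Pile 1 (size 25): G(25) = 25 mod 3 = 1
Pile 2 (size 13): G(13) = 13 mod 3 = 1
Pile 3 (size 60): G(60) = 60 mod 3 = 0
Total Grundy value = XOR of all: 1 XOR 1 XOR 0 = 0

0


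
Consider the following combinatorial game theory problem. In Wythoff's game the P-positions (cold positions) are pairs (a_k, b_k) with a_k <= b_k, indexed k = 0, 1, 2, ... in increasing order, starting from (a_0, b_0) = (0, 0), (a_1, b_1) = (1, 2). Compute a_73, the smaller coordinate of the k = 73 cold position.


By Wythoff's theorem, a_k = floor(k * phi) and b_k = floor(k * phi^2) = a_k + k, where phi = (1 + sqrt(5))/2 is the golden ratio.
phi = (1 + sqrt(5))/2 = 1.618034
k = 73
k * phi = 73 * 1.618034 = 118.116481
a_73 = floor(k * phi) = 118

118


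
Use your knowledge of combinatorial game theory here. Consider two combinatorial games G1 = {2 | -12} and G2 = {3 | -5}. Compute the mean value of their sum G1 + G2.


G1 = {2 | -12}, G2 = {3 | -5}
Each is a switch {a | b} with numbers a > b; its mean value is (a + b)/2, and mean value is additive over game sums: m(G1 + G2) = m(G1) + m(G2).
Mean of G1 = (2 + (-12))/2 = -10/2 = -5
Mean of G2 = (3 + (-5))/2 = -2/2 = -1
Mean of G1 + G2 = -5 + -1 = -6

-6


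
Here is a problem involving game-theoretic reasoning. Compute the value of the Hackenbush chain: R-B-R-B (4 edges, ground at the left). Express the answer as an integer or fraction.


Edges (from ground): R-B-R-B
By Berlekamp's sign-expansion rule, a Blue-Red Hackenbush stalk has the value of the surreal number whose sign sequence is the edge sequence with B -> + and R -> -.
Sign sequence: -+-+
Trace the sign expansion in the surreal number tree, starting from 0:
Edge 1: R (sign -) -> bounds (-inf, 0), value = -1
Edge 2: B (sign +) -> bounds (-1, 0), value = -1/2
Edge 3: R (sign -) -> bounds (-1, -1/2), value = -3/4
Edge 4: B (sign +) -> bounds (-3/4, -1/2), value = -5/8
Game value = -5/8

-5/8


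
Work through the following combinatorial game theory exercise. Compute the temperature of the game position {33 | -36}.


The game is {33 | -36}, a switch {a | b} with numbers a > b.
Cooling {a | b} by t gives {a - t | b + t}, which stops being hot when a - t = b + t, i.e. at t = (a - b)/2. So the temperature of a switch is (a - b)/2.
Temperature = (Left option - Right option) / 2
= (33 - (-36)) / 2
= 69 / 2
= 69/2

69/2


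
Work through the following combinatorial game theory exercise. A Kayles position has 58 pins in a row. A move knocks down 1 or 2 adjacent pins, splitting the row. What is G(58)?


Kayles: a move removes 1 or 2 adjacent pins from a contiguous row.
Removing pins from a row of k leaves two independent rows (a, b) with a + b = k - 1 (one pin) or a + b = k - 2 (two pins); an end removal gives a = 0.
By Sprague-Grundy, G(k) = mex{ G(a) XOR G(b) } over all these splits. G(0) = 0.
G(1): splits (0,0):0^0=0 -> mex({0}) = 1
G(2): splits (0,1):0^1=1 (0,0):0^0=0 -> mex({0, 1}) = 2
G(3): splits (0,2):0^2=2 (1,1):1^1=0 (0,1):0^1=1 -> mex({0, 1, 2}) = 3
G(4): splits (0,3):0^3=3 (1,2):1^2=3 (0,2):0^2=2 (1,1):1^1=0 -> mex({0, 2, 3}) = 1
G(5): splits (0,4):0^1=1 (1,3):1^3=2 (2,2):2^2=0 (0,3):0^3=3 (1,2):1^2=3 -> mex({0, 1, 2, 3}) = 4
G(6) = mex({0, 1, 2, 4}) = 3
G(7) = mex({0, 1, 3, 4, 5}) = 2
G(8) = mex({0, 2, 3, 5, 6}) = 1
G(9) = mex({0, 1, 2, 3, 6, 7}) = 4
G(10) = mex({0, 1, 3, 4, 5, 7}) = 2
G(11) = mex({0, 1, 2, 3, 4, 5}) = 6
G(12) = mex({0, 1, 2, 3, 5, 6, 7}) = 4
G(13) = mex({0, 2, 3, 4, 6, 7}) = 1
G(14) = mex({0, 1, 4, 5, 6, 7}) = 2
G(15) = mex({0, 1, 2, 3, 4, 5, 6}) = 7
G(16) = mex({0, 2, 3, 5, 6, 7}) = 1
G(17) = mex({0, 1, 2, 3, 5, 6, 7}) = 4
G(18) = mex({0, 1, 2, 4, 5, 6}) = 3
G(19) = mex({0, 1, 3, 4, 5, 7}) = 2
G(20) = mex({0, 2, 3, 4, 5, 6, 7}) = 1
G(21) = mex({0, 1, 2, 3, 5, 6, 7}) = 4
G(22) = mex({0, 1, 2, 3, 4, 5, 7}) = 6
G(23) = mex({0, 1, 2, 3, 4, 5, 6}) = 7
G(24) = mex({0, 1, 2, 3, 5, 6, 7}) = 4
G(25) = mex({0, 2, 3, 4, 6, 7}) = 1
G(26) = mex({0, 1, 3, 4, 5, 6, 7}) = 2
G(27) = mex({0, 1, 2, 3, 4, 5, 6, 7}) = 8
G(28) = mex({0, 1, 2, 3, 4, 6, 7, 8}) = 5
G(29) = mex({0, 1, 2, 3, 5, 6, 7, 8, 9}) = 4
G(30) = mex({0, 1, 2, 3, 4, 5, 6, 9, 10}) = 7
G(31) = mex({0, 1, 3, 4, 5, 7, 10, 11}) = 2
G(32) = mex({0, 2, 3, 4, 5, 6, 7, 9, 11}) = 1
G(33) = mex({0, 1, 2, 3, 4, 5, 6, 7, 9, 12}) = 8
G(34) = mex({0, 1, 2, 3, 4, 5, 7, 8, 11, 12}) = 6
G(35) = mex({0, 1, 2, 3, 4, 5, 6, 8, 9, 10, 11}) = 7
G(36) = mex({0, 1, 2, 3, 5, 6, 7, 9, 10}) = 4
G(37) = mex({0, 2, 3, 4, 6, 7, 9, 10, 11, 12}) = 1
G(38) = mex({0, 1, 3, 4, 5, 6, 7, 9, 10, 11, 12}) = 2
G(39) = mex({0, 1, 2, 4, 5, 6, 7, 9, 10, 12, 14}) = 3
G(40) = mex({0, 2, 3, 4, 6, 7, 11, 12, 14}) = 1
G(41) = mex({0, 1, 2, 3, 5, 6, 7, 9, 10, 11, 12}) = 4
G(42) = mex({0, 1, 2, 3, 4, 5, 6, 9, 10}) = 7
G(43) = mex({0, 1, 3, 4, 5, 7, 9, 10, 12, 15}) = 2
G(44) = mex({0, 2, 3, 4, 5, 6, 7, 9, 10, 12, 15}) = 1
G(45) = mex({0, 1, 2, 3, 4, 5, 6, 7, 9, 10, 12, 14}) = 8
G(46) = mex({0, 1, 3, 4, 5, 7, 8, 11, 12, 14}) = 2
G(47) = mex({0, 1, 2, 3, 4, 5, 6, 8, 9, 10, 11, 12}) = 7
G(48) = mex({0, 1, 2, 3, 5, 6, 7, 9, 10}) = 4
G(49) = mex({0, 2, 3, 4, 6, 7, 9, 10, 11, 12, 15}) = 1
G(50) = mex({0, 1, 4, 5, 6, 7, 9, 11, 12, 14, 15}) = 2
G(51) = mex({0, 1, 2, 3, 4, 5, 6, 7, 9, 12, 14, 15}) = 8
G(52) = mex({0, 2, 3, 4, 5, 6, 7, 8, 11, 12, 15}) = 1
G(53) = mex({0, 1, 2, 3, 5, 6, 7, 8, 9, 10, 11, 12}) = 4
G(54) = mex({0, 1, 2, 3, 4, 5, 6, 9, 10}) = 7
G(55) = mex({0, 1, 3, 4, 5, 7, 9, 10, 11, 12}) = 2
G(56) = mex({0, 2, 3, 4, 5, 6, 7, 9, 10, 11, 12, 13, 14}) = 1
G(57) = mex({0, 1, 2, 3, 5, 6, 7, 9, 10, 12, 13, 14, 15}) = 4
G(58) = mex({0, 1, 3, 4, 5, 7, 11, 12, 14, 15}) = 2
Therefore G(58) = 2.

2


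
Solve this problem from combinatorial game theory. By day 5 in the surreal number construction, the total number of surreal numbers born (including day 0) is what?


Day 0: {|} = 0 is born. Count = 1.
Day n: the number of surreal numbers born by day n is 2^(n+1) - 1.
By day 0: 2^1 - 1 = 1
By day 1: 2^2 - 1 = 3
By day 2: 2^3 - 1 = 7
By day 3: 2^4 - 1 = 15
By day 4: 2^5 - 1 = 31
By day 5: 2^6 - 1 = 63
By day 5: 63 surreal numbers.

63
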